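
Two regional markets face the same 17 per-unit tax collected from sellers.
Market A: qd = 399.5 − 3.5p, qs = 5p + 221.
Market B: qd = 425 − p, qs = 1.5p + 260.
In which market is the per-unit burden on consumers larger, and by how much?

Market A: pre-tax p* = 21, q* = 326; post-tax q = 291; per-unit burden on consumers = 10.
Market B: pre-tax p* = 66, q* = 359; post-tax q = 348.8; per-unit burden on consumers = 10.2.
Difference: 10 vs 10.2 → market B is larger by 0.2.

Market B, by 0.2.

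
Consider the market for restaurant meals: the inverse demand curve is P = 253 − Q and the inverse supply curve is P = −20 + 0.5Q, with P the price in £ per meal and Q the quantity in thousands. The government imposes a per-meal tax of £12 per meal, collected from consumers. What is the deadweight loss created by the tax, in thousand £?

Inverting to Q(P) form: Qd = 253 − P; Qs = 2P + 40.
Without the tax, 253 − P = 2P + 40 gives 3P = 213, so P* = £71 and Q* = 182.
With the tax collected from consumers, demand (in seller-price terms) shifts: Qd = 253 − (P + 12).
Solving gives Q = 174 with consumers paying £79 and sellers receiving £67 (the £12 wedge).
Quantity falls by |ΔQ| = |182 − 174| = 8.
DWL = ½ · t · |ΔQ| = ½ · 12 · 8 = £48.

Deadweight loss = £48 thousand.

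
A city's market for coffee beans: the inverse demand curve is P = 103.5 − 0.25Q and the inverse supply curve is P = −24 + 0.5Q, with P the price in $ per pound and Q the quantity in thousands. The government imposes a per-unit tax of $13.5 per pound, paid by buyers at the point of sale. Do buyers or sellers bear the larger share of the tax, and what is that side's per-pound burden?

Sellers bear the larger share: $9 per pound.

Rewrite in direct form: Qd = 414 − 4P and Qs = 2P + 48.
Without the tax, 414 − 4P = 2P + 48 gives 6P = 366, so P* = $61 and Q* = 170.
With the tax collected from buyers, demand (in seller-price terms) shifts: Qd = 414 − 4(P + 13.5).
New equilibrium: buyers pay $65.5, sellers receive $52, Q = 152. (Wedge: Pb − Ps = 13.5.)
Per-pound burden: buyers $4.5, sellers $9.
Sellers take the larger share because supply is less price-elastic here (demand slope 4 vs supply slope 2).
The less price-elastic side of the market bears the larger share of a per-unit tax.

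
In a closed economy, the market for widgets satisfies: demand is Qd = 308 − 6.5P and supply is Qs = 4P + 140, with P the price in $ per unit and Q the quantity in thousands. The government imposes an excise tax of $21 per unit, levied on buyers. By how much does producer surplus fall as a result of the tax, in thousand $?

Producer surplus falls by $2314 thousand.

Before the tax: set 308 − 6.5P = 4P + 140 → P* = $16, Q* = 204.
With the tax collected from buyers, demand (in seller-price terms) shifts: Qd = 308 − 6.5(P + 21).
New equilibrium: buyers pay $24, suppliers receive $3, Q = 152. (Wedge: Pb − Ps = 21.)
ΔPS is the trapezoid between Q = 152 and Q = 204 of height $13: ½ · (204 + 152) · 13 = $2314.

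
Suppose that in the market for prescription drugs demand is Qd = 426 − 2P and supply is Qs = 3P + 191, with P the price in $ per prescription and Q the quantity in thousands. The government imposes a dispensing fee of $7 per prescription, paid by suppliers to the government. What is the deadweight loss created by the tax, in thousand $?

Before the tax: set 426 − 2P = 3P + 191 → P* = $47, Q* = 332.
With the tax collected from suppliers, supply shifts: Qs = 3(P − 7) + 191.
New equilibrium: buyers pay $51.2, suppliers receive $44.2, Q = 323.6. (Wedge: Pb − Ps = 7.)
Quantity falls by |ΔQ| = |332 − 323.6| = 8.4.
DWL = ½ · t · |ΔQ| = ½ · 7 · 8.4 = $29.4.

Deadweight loss = $29.4 thousand.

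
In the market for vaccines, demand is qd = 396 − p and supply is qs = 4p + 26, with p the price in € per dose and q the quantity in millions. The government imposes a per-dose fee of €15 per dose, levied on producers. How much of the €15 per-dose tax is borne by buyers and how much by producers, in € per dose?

Buyers bear €12 per dose; producers bear €3 per dose.

Without the tax, 396 − p = 4p + 26 gives 5p = 370, so p* = €74 and q* = 322.
With the tax collected from producers, supply shifts: qs = 4(p − 15) + 26.
Solving gives q = 310 with buyers paying €86 and producers receiving €71 (the €15 wedge).
Burden on buyers: €12; on producers: €3. (They sum to €15.)
The less price-elastic side of the market bears the larger share of a per-unit tax.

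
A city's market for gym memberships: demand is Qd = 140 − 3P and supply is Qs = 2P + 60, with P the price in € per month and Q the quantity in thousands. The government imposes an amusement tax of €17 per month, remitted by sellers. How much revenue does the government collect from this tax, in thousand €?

Tax revenue = €1217.2 thousand.

Without the tax, 140 − 3P = 2P + 60 gives 5P = 80, so P* = €16 and Q* = 92.
With the tax collected from sellers, supply shifts: Qs = 2(P − 17) + 60.
Solving gives Q = 71.6 with consumers paying €22.8 and sellers receiving €5.8 (the €17 wedge).
Revenue = t · Q = 17 · 71.6 = €1217.2.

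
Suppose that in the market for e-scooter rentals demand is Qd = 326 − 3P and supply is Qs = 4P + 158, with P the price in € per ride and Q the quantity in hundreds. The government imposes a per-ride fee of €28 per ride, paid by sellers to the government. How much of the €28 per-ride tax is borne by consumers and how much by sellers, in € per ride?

Consumers bear €16 per ride; sellers bear €12 per ride.

Before the tax: set 326 − 3P = 4P + 158 → P* = €24, Q* = 254.
With the tax collected from sellers, supply shifts: Qs = 4(P − 28) + 158.
Solving gives Q = 206 with consumers paying €40 and sellers receiving €12 (the €28 wedge).
Burden on consumers: €16; on sellers: €12. (They sum to €28.)
The less price-elastic side of the market bears the larger share of a per-unit tax.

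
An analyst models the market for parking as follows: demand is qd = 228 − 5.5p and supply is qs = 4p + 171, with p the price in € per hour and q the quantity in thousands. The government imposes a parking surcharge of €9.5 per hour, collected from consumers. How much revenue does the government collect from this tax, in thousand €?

Before the tax: set 228 − 5.5p = 4p + 171 → p* = €6, q* = 195.
With the tax collected from consumers, demand (in seller-price terms) shifts: qd = 228 − 5.5(p + 9.5).
Solving gives q = 173 with consumers paying €10 and suppliers receiving €0.5 (the €9.5 wedge).
Revenue = t · Q = 9.5 · 173 = €1643.5.

Tax revenue = €1643.5 thousand.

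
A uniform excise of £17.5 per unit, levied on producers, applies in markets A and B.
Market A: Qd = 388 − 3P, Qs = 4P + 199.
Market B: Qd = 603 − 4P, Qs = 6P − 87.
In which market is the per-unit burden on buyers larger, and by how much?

Market A: pre-tax P* = £27, Q* = 307; post-tax Q = 277; per-unit burden on buyers = £10.
Market B: pre-tax P* = £69, Q* = 327; post-tax Q = 285; per-unit burden on buyers = £10.5.
Difference: £10 vs £10.5 → market B is larger by £0.5.

Market B, by £0.5.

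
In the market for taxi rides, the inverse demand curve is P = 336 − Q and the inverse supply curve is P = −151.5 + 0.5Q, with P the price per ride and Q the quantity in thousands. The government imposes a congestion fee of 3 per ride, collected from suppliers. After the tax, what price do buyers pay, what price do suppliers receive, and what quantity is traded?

Inverting to Q(P) form: Qd = 336 − P; Qs = 2P + 303.
Without the tax, 336 − P = 2P + 303 gives 3P = 33, so P* = 11 and Q* = 325.
With the tax collected from suppliers, supply shifts: Qs = 2(P − 3) + 303.
New equilibrium: buyers pay 13, suppliers receive 10, Q = 323. (Wedge: Pb − Ps = 3.)
The less price-elastic side of the market bears the larger share of a per-unit tax.

Buyers pay 13; suppliers receive 10; quantity = 323.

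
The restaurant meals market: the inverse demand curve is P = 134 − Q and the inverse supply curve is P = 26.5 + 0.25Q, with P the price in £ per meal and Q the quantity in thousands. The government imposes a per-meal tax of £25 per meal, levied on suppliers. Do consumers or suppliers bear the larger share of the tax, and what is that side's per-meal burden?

Inverting to Q(P) form: Qd = 134 − P; Qs = 4P − 106.
Without the tax, 134 − P = 4P − 106 gives 5P = 240, so P* = £48 and Q* = 86.
With the tax collected from suppliers, supply shifts: Qs = 4(P − 25) − 106.
New equilibrium: consumers pay £68, suppliers receive £43, Q = 66. (Wedge: Pb − Ps = 25.)
Per-meal burden: consumers £20, suppliers £5.
Consumers take the larger share because demand is less price-elastic here (demand slope 1 vs supply slope 4).
The less price-elastic side of the market bears the larger share of a per-unit tax.

Consumers bear the larger share: £20 per meal.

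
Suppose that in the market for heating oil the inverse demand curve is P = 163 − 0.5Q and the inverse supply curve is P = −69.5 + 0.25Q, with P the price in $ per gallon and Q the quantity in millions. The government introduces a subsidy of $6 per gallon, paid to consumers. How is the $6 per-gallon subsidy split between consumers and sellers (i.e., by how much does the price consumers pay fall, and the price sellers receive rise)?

Rewrite in direct form: Qd = 326 − 2P and Qs = 4P + 278.
Without the subsidy, 326 − 2P = 4P + 278 gives 6P = 48, so P* = $8 and Q* = 310.
With a per-unit subsidy paid to consumers, each effectively pays P − 6, so demand becomes Qd = 326 − 2(P − 6).
New equilibrium: consumers pay $4, sellers receive $10, Q = 318. (Wedge: Pb − Ps = −6.)
Gain to consumers: $4; to sellers: $2. (They sum to $6.)

Consumers gain $4 per gallon; sellers gain $2 per gallon.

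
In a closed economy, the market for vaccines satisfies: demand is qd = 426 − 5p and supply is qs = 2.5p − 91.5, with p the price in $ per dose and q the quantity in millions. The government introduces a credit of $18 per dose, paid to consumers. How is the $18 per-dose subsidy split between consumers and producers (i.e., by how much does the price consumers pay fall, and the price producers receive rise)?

Consumers gain $6 per dose; producers gain $12 per dose.

Without the subsidy, 426 − 5p = 2.5p − 91.5 gives 7.5p = 517.5, so p* = $69 and q* = 81.
With a per-unit subsidy paid to consumers, each effectively pays p − 18, so demand becomes qd = 426 − 5(p − 18).
New equilibrium: consumers pay $63, producers receive $81, q = 111. (Wedge: pb − ps = −18.)
Gain to consumers: $6; to producers: $12. (They sum to $18.)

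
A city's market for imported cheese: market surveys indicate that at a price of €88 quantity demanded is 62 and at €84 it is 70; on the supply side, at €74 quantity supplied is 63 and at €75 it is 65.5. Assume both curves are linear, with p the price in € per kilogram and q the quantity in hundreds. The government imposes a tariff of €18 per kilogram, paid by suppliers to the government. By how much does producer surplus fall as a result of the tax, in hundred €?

Demand slope: (70 − 62)/(84 − 88) = -2, so qd = 238 − 2p.
Supply slope: (65.5 − 63)/(75 − 74) = 2.5, so qs = 2.5p − 122.
Before the tax: set 238 − 2p = 2.5p − 122 → p* = €80, q* = 78.
With the tax collected from suppliers, supply shifts: qs = 2.5(p − 18) − 122.
New equilibrium: buyers pay €90, suppliers receive €72, q = 58. (Wedge: pb − ps = 18.)
ΔPS is the trapezoid between Q = 58 and Q = 78 of height €8: ½ · (78 + 58) · 8 = €544.

Producer surplus falls by €544 hundred.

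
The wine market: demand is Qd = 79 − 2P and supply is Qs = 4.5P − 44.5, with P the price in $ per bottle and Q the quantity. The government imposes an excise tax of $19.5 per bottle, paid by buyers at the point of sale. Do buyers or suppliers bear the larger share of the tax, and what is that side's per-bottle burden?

Without the tax, 79 − 2P = 4.5P − 44.5 gives 6.5P = 123.5, so P* = $19 and Q* = 41.
With the tax collected from buyers, demand (in seller-price terms) shifts: Qd = 79 − 2(P + 19.5).
New equilibrium: buyers pay $32.5, suppliers receive $13, Q = 14. (Wedge: Pb − Ps = 19.5.)
Per-bottle burden: buyers $13.5, suppliers $6.
Buyers take the larger share because demand is less price-elastic here (demand slope 2 vs supply slope 4.5).
The less price-elastic side of the market bears the larger share of a per-unit tax.

Buyers bear the larger share: $13.5 per bottle.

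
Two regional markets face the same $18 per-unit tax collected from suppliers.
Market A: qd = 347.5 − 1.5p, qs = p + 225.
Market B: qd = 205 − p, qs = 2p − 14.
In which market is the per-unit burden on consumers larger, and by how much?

Market A: pre-tax p* = $49, q* = 274; post-tax q = 263.2; per-unit burden on consumers = $7.2.
Market B: pre-tax p* = $73, q* = 132; post-tax q = 120; per-unit burden on consumers = $12.
Difference: $7.2 vs $12 → market B is larger by $4.8.

Market B, by $4.8.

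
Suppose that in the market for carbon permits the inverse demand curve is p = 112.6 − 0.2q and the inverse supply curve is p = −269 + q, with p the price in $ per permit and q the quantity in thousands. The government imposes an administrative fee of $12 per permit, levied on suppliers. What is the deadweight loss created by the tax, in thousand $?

Deadweight loss = $60 thousand.

Inverting to q(p) form: qd = 563 − 5p; qs = p + 269.
Before the tax: set 563 − 5p = p + 269 → p* = $49, q* = 318.
With the tax collected from suppliers, supply shifts: qs = (p − 12) + 269.
New equilibrium: consumers pay $51, suppliers receive $39, q = 308. (Wedge: pb − ps = 12.)
Quantity falls by |ΔQ| = |318 − 308| = 10.
DWL = ½ · t · |ΔQ| = ½ · 12 · 10 = $60.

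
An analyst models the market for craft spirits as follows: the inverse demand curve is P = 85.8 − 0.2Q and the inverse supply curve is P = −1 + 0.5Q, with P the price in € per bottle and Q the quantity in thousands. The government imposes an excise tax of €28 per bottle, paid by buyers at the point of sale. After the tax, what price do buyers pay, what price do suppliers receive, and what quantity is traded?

Buyers pay €69; suppliers receive €41; quantity = 84.

Inverting to Q(P) form: Qd = 429 − 5P; Qs = 2P + 2.
Without the tax, 429 − 5P = 2P + 2 gives 7P = 427, so P* = €61 and Q* = 124.
With the tax collected from buyers, demand (in seller-price terms) shifts: Qd = 429 − 5(P + 28).
Solving gives Q = 84 with buyers paying €69 and suppliers receiving €41 (the €28 wedge).
The less price-elastic side of the market bears the larger share of a per-unit tax.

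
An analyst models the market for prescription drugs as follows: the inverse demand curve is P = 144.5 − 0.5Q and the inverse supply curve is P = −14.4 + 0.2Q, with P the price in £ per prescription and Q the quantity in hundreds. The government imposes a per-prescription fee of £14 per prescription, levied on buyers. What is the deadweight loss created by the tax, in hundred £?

Inverting to Q(P) form: Qd = 289 − 2P; Qs = 5P + 72.
Without the tax, 289 − 2P = 5P + 72 gives 7P = 217, so P* = £31 and Q* = 227.
With the tax collected from buyers, demand (in seller-price terms) shifts: Qd = 289 − 2(P + 14).
Solving gives Q = 207 with buyers paying £41 and producers receiving £27 (the £14 wedge).
Quantity falls by |ΔQ| = |227 − 207| = 20.
DWL = ½ · t · |ΔQ| = ½ · 14 · 20 = £140.

Deadweight loss = £140 hundred.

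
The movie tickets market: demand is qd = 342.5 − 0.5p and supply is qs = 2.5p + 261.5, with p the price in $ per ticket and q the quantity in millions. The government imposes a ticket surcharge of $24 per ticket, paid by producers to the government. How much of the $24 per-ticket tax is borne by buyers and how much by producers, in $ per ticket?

Without the tax, 342.5 − 0.5p = 2.5p + 261.5 gives 3p = 81, so p* = $27 and q* = 329.
With the tax collected from producers, supply shifts: qs = 2.5(p − 24) + 261.5.
Solving gives q = 319 with buyers paying $47 and producers receiving $23 (the $24 wedge).
Burden on buyers: $20; on producers: $4. (They sum to $24.)

Buyers bear $20 per ticket; producers bear $4 per ticket.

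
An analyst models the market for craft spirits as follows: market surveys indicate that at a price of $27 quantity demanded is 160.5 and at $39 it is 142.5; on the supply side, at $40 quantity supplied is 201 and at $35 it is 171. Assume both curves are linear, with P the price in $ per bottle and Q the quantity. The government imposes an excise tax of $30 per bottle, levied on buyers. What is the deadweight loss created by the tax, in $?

Deadweight loss = $540.

Demand slope: (142.5 − 160.5)/(39 − 27) = -1.5, so Qd = 201 − 1.5P.
Supply slope: (171 − 201)/(35 − 40) = 6, so Qs = 6P − 39.
Before the tax: set 201 − 1.5P = 6P − 39 → P* = $32, Q* = 153.
With the tax collected from buyers, demand (in seller-price terms) shifts: Qd = 201 − 1.5(P + 30).
Solving gives Q = 117 with buyers paying $56 and producers receiving $26 (the $30 wedge).
Quantity falls by |ΔQ| = |153 − 117| = 36.
DWL = ½ · t · |ΔQ| = ½ · 30 · 36 = $540.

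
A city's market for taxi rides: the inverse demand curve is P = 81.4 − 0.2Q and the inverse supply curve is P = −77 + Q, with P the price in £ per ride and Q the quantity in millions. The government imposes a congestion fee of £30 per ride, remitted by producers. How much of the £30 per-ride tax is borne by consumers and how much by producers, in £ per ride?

Rewrite in direct form: Qd = 407 − 5P and Qs = P + 77.
Without the tax, 407 − 5P = P + 77 gives 6P = 330, so P* = £55 and Q* = 132.
With the tax collected from producers, supply shifts: Qs = (P − 30) + 77.
New equilibrium: consumers pay £60, producers receive £30, Q = 107. (Wedge: Pb − Ps = 30.)
Burden on consumers: £5; on producers: £25. (They sum to £30.)
The less price-elastic side of the market bears the larger share of a per-unit tax.

Consumers bear £5 per ride; producers bear £25 per ride.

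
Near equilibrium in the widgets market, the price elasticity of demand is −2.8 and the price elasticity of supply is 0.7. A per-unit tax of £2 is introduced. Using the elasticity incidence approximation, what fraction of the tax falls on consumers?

Consumers' share ≈ 0.2.

Incidence ratio: consumers' share ≈ εs / (εs + |εd|) = 0.7 / (0.7 + 2.8) = 0.2.
Supply is the less elastic side, so consumers bear the smaller share.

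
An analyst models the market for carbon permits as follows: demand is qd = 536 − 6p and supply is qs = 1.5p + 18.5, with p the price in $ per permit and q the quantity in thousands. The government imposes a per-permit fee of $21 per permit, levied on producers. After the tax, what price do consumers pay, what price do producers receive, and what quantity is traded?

Without the tax, 536 − 6p = 1.5p + 18.5 gives 7.5p = 517.5, so p* = $69 and q* = 122.
With the tax collected from producers, supply shifts: qs = 1.5(p − 21) + 18.5.
New equilibrium: consumers pay $73.2, producers receive $52.2, q = 96.8. (Wedge: pb − ps = 21.)

Consumers pay $73.2; producers receive $52.2; quantity = 96.8.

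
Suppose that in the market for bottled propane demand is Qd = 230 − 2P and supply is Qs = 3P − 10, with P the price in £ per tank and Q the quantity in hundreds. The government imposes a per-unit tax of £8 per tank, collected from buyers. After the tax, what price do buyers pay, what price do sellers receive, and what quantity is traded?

Before the tax: set 230 − 2P = 3P − 10 → P* = £48, Q* = 134.
With the tax collected from buyers, demand (in seller-price terms) shifts: Qd = 230 − 2(P + 8).
Solving gives Q = 124.4 with buyers paying £52.8 and sellers receiving £44.8 (the £8 wedge).
The less price-elastic side of the market bears the larger share of a per-unit tax.

Buyers pay £52.8; sellers receive £44.8; quantity = 124.4.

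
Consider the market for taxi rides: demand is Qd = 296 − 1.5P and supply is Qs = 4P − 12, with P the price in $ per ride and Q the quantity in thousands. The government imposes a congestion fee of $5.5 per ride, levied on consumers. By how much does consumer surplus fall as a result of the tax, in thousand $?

Without the tax, 296 − 1.5P = 4P − 12 gives 5.5P = 308, so P* = $56 and Q* = 212.
With the tax collected from consumers, demand (in seller-price terms) shifts: Qd = 296 − 1.5(P + 5.5).
New equilibrium: consumers pay $60, sellers receive $54.5, Q = 206. (Wedge: Pb − Ps = 5.5.)
ΔCS is the trapezoid between Q = 206 and Q = 212 of height $4: ½ · (212 + 206) · 4 = $836.

Consumer surplus falls by $836 thousand.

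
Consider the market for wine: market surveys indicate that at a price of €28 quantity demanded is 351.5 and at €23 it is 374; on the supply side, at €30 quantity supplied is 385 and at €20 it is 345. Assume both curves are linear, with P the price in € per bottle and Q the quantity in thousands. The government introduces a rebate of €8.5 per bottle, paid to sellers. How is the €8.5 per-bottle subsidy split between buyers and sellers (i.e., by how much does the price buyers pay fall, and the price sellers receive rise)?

Demand slope: (374 − 351.5)/(23 − 28) = -4.5, so Qd = 477.5 − 4.5P.
Supply slope: (345 − 385)/(20 − 30) = 4, so Qs = 4P + 265.
Without the subsidy, 477.5 − 4.5P = 4P + 265 gives 8.5P = 212.5, so P* = €25 and Q* = 365.
With a per-unit subsidy paid to sellers, each receives P + 8.5 per unit sold, so supply becomes Qs = 4(P + 8.5) + 265.
Solving gives Q = 383 with buyers paying €21 and sellers receiving €29.5 (the €8.5 wedge).
Gain to buyers: €4; to sellers: €4.5. (They sum to €8.5.)

Buyers gain €4 per bottle; sellers gain €4.5 per bottle.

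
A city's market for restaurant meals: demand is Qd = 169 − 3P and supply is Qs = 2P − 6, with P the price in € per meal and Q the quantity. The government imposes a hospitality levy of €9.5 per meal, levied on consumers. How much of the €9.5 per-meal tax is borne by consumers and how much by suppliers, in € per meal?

Consumers bear €3.8 per meal; suppliers bear €5.7 per meal.

Before the tax: set 169 − 3P = 2P − 6 → P* = €35, Q* = 64.
With the tax collected from consumers, demand (in seller-price terms) shifts: Qd = 169 − 3(P + 9.5).
New equilibrium: consumers pay €38.8, suppliers receive €29.3, Q = 52.6. (Wedge: Pb − Ps = 9.5.)
Burden on consumers: €3.8; on suppliers: €5.7. (They sum to €9.5.)
The less price-elastic side of the market bears the larger share of a per-unit tax.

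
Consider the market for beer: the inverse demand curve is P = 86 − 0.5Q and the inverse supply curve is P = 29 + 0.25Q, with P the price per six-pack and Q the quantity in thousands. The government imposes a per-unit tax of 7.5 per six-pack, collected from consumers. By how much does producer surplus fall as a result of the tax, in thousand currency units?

Inverting to Q(P) form: Qd = 172 − 2P; Qs = 4P − 116.
Without the tax, 172 − 2P = 4P − 116 gives 6P = 288, so P* = 48 and Q* = 76.
With the tax collected from consumers, demand (in seller-price terms) shifts: Qd = 172 − 2(P + 7.5).
New equilibrium: consumers pay 53, producers receive 45.5, Q = 66. (Wedge: Pb − Ps = 7.5.)
ΔPS is the trapezoid between Q = 66 and Q = 76 of height 2.5: ½ · (76 + 66) · 2.5 = 177.5.

Producer surplus falls by 177.5 thousand.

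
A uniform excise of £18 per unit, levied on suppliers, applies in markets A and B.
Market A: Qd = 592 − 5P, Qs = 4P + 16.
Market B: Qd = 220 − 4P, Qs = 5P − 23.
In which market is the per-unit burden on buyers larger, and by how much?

Market B, by £2.

Market A: pre-tax P* = £64, Q* = 272; post-tax Q = 232; per-unit burden on buyers = £8.
Market B: pre-tax P* = £27, Q* = 112; post-tax Q = 72; per-unit burden on buyers = £10.
Difference: £8 vs £10 → market B is larger by £2.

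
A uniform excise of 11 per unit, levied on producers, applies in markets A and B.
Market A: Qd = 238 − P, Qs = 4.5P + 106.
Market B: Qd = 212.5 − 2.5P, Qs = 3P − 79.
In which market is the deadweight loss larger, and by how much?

Market B, by 33.

Market A: pre-tax P* = 24, Q* = 214; post-tax Q = 205; deadweight loss = 49.5.
Market B: pre-tax P* = 53, Q* = 80; post-tax Q = 65; deadweight loss = 82.5.
Difference: 49.5 vs 82.5 → market B is larger by 33.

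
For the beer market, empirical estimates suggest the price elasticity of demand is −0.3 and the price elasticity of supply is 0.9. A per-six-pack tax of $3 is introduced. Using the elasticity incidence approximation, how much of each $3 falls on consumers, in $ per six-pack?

Incidence ratio: consumers' share ≈ εs / (εs + |εd|) = 0.9 / (0.9 + 0.3) = 0.75.
So consumers bear ≈ 0.75 × $3 = $2.25; producers bear $0.75.

Consumers bear ≈ $2.25 per six-pack.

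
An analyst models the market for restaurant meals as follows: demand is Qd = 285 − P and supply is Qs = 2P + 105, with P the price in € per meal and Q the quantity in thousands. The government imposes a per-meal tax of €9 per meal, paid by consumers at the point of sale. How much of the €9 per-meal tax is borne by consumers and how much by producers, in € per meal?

Without the tax, 285 − P = 2P + 105 gives 3P = 180, so P* = €60 and Q* = 225.
With the tax collected from consumers, demand (in seller-price terms) shifts: Qd = 285 − (P + 9).
Solving gives Q = 219 with consumers paying €66 and producers receiving €57 (the €9 wedge).
Burden on consumers: €6; on producers: €3. (They sum to €9.)

Consumers bear €6 per meal; producers bear €3 per meal.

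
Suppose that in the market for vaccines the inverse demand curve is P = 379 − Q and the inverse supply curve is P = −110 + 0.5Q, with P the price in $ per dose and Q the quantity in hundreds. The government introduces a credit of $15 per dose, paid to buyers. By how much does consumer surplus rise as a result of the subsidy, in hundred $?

Inverting to Q(P) form: Qd = 379 − P; Qs = 2P + 220.
Before the subsidy: set 379 − P = 2P + 220 → P* = $53, Q* = 326.
With a per-unit subsidy paid to buyers, each effectively pays P − 15, so demand becomes Qd = 379 − (P − 15).
Solving gives Q = 336 with buyers paying $43 and suppliers receiving $58 (the $15 wedge).
ΔCS is the trapezoid between Q = 336 and Q = 326 of height $10: ½ · (326 + 336) · 10 = $3310.

Consumer surplus rises by $3310 hundred.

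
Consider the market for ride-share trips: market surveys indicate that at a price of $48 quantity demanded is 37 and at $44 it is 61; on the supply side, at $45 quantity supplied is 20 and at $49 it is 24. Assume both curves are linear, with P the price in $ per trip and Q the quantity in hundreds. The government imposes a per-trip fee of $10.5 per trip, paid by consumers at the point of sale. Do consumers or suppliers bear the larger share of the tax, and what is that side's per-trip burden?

Suppliers bear the larger share: $9 per trip.

Demand slope: (61 − 37)/(44 − 48) = -6, so Qd = 325 − 6P.
Supply slope: (24 − 20)/(49 − 45) = 1, so Qs = P − 25.
Before the tax: set 325 − 6P = P − 25 → P* = $50, Q* = 25.
With the tax collected from consumers, demand (in seller-price terms) shifts: Qd = 325 − 6(P + 10.5).
Solving gives Q = 16 with consumers paying $51.5 and suppliers receiving $41 (the $10.5 wedge).
Per-trip burden: consumers $1.5, suppliers $9.
Suppliers take the larger share because supply is less price-elastic here (demand slope 6 vs supply slope 1).
The less price-elastic side of the market bears the larger share of a per-unit tax.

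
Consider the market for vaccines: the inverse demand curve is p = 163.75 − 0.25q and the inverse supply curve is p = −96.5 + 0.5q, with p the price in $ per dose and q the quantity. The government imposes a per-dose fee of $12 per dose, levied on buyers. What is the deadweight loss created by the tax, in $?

Inverting to q(p) form: qd = 655 − 4p; qs = 2p + 193.
Without the tax, 655 − 4p = 2p + 193 gives 6p = 462, so p* = $77 and q* = 347.
With the tax collected from buyers, demand (in seller-price terms) shifts: qd = 655 − 4(p + 12).
Solving gives q = 331 with buyers paying $81 and suppliers receiving $69 (the $12 wedge).
Quantity falls by |ΔQ| = |347 − 331| = 16.
DWL = ½ · t · |ΔQ| = ½ · 12 · 16 = $96.

Deadweight loss = $96.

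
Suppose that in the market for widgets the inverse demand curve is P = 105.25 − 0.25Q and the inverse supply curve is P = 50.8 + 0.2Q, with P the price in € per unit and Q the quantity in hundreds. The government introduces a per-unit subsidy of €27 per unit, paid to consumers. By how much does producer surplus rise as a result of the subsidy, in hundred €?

Producer surplus rises by €1812 hundred.

Rewrite in direct form: Qd = 421 − 4P and Qs = 5P − 254.
Before the subsidy: set 421 − 4P = 5P − 254 → P* = €75, Q* = 121.
With a per-unit subsidy paid to consumers, each effectively pays P − 27, so demand becomes Qd = 421 − 4(P − 27).
Solving gives Q = 181 with consumers paying €60 and suppliers receiving €87 (the €27 wedge).
ΔPS is the trapezoid between Q = 181 and Q = 121 of height €12: ½ · (121 + 181) · 12 = €1812.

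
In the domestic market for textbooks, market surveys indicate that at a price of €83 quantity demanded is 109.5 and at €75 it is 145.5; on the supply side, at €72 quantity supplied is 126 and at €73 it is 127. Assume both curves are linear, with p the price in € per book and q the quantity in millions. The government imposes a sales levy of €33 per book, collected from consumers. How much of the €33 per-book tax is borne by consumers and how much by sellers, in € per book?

Demand slope: (145.5 − 109.5)/(75 − 83) = -4.5, so qd = 483 − 4.5p.
Supply slope: (127 − 126)/(73 − 72) = 1, so qs = p + 54.
Before the tax: set 483 − 4.5p = p + 54 → p* = €78, q* = 132.
With the tax collected from consumers, demand (in seller-price terms) shifts: qd = 483 − 4.5(p + 33).
Solving gives q = 105 with consumers paying €84 and sellers receiving €51 (the €33 wedge).
Burden on consumers: €6; on sellers: €27. (They sum to €33.)

Consumers bear €6 per book; sellers bear €27 per book.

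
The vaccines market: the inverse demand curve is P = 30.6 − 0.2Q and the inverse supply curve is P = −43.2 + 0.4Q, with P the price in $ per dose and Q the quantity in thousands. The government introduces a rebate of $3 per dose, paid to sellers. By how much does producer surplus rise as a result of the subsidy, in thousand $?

Producer surplus rises by $251 thousand.

Rewrite in direct form: Qd = 153 − 5P and Qs = 2.5P + 108.
Without the subsidy, 153 − 5P = 2.5P + 108 gives 7.5P = 45, so P* = $6 and Q* = 123.
With a per-unit subsidy paid to sellers, each receives P + 3 per unit sold, so supply becomes Qs = 2.5(P + 3) + 108.
New equilibrium: buyers pay $5, sellers receive $8, Q = 128. (Wedge: Pb − Ps = −3.)
ΔPS is the trapezoid between Q = 128 and Q = 123 of height $2: ½ · (123 + 128) · 2 = $251.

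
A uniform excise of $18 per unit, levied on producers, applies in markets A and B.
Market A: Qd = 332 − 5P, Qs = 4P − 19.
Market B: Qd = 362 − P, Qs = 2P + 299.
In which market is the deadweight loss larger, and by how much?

Market A, by $252.

Market A: pre-tax P* = $39, Q* = 137; post-tax Q = 97; deadweight loss = $360.
Market B: pre-tax P* = $21, Q* = 341; post-tax Q = 329; deadweight loss = $108.
Difference: $360 vs $108 → market A is larger by $252.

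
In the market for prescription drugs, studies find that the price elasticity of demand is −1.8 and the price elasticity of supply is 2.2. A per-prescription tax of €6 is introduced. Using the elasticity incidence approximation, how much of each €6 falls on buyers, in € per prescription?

Buyers bear ≈ €3.3 per prescription.

Incidence ratio: buyers' share ≈ εs / (εs + |εd|) = 2.2 / (2.2 + 1.8) = 0.55.
So buyers bear ≈ 0.55 × €6 = €3.3; producers bear €2.7.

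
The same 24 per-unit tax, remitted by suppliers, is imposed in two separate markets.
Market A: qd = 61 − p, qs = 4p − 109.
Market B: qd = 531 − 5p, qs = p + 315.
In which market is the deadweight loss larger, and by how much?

Market A: pre-tax p* = 34, q* = 27; post-tax q = 7.8; deadweight loss = 230.4.
Market B: pre-tax p* = 36, q* = 351; post-tax q = 331; deadweight loss = 240.
Difference: 230.4 vs 240 → market B is larger by 9.6.

Market B, by 9.6.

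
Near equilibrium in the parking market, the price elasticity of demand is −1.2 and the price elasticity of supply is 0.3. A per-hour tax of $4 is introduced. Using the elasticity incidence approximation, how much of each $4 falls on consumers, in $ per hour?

Incidence ratio: consumers' share ≈ εs / (εs + |εd|) = 0.3 / (0.3 + 1.2) = 0.2.
So consumers bear ≈ 0.2 × $4 = $0.8; sellers bear $3.2.

Consumers bear ≈ $0.8 per hour.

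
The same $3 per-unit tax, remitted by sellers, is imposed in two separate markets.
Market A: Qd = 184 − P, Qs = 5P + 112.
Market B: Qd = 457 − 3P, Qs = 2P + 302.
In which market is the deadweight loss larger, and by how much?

Market B, by $1.65.

Market A: pre-tax P* = $12, Q* = 172; post-tax Q = 169.5; deadweight loss = $3.75.
Market B: pre-tax P* = $31, Q* = 364; post-tax Q = 360.4; deadweight loss = $5.4.
Difference: $3.75 vs $5.4 → market B is larger by $1.65.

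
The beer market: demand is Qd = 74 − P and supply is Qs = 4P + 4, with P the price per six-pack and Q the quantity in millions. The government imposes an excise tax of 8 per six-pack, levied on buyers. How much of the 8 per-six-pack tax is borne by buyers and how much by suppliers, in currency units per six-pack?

Buyers bear 6.4 per six-pack; suppliers bear 1.6 per six-pack.

Without the tax, 74 − P = 4P + 4 gives 5P = 70, so P* = 14 and Q* = 60.
With the tax collected from buyers, demand (in seller-price terms) shifts: Qd = 74 − (P + 8).
Solving gives Q = 53.6 with buyers paying 20.4 and suppliers receiving 12.4 (the 8 wedge).
Burden on buyers: 6.4; on suppliers: 1.6. (They sum to 8.)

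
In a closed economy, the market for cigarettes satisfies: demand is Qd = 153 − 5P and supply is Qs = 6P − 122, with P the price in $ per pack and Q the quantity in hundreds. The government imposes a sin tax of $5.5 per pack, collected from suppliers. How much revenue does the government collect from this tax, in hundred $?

Tax revenue = $71.5 hundred.

Without the tax, 153 − 5P = 6P − 122 gives 11P = 275, so P* = $25 and Q* = 28.
With the tax collected from suppliers, supply shifts: Qs = 6(P − 5.5) − 122.
Solving gives Q = 13 with consumers paying $28 and suppliers receiving $22.5 (the $5.5 wedge).
Revenue = t · Q = 5.5 · 13 = $71.5.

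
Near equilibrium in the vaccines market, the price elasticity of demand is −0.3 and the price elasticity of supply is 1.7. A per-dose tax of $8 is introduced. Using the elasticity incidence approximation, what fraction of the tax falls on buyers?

Buyers' share ≈ 0.85.

Incidence ratio: buyers' share ≈ εs / (εs + |εd|) = 1.7 / (1.7 + 0.3) = 0.85.
Supply is the more elastic side, so buyers bear the larger share.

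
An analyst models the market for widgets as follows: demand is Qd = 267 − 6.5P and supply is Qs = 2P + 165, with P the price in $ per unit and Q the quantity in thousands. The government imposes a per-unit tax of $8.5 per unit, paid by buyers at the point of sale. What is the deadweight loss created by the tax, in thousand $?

Without the tax, 267 − 6.5P = 2P + 165 gives 8.5P = 102, so P* = $12 and Q* = 189.
With the tax collected from buyers, demand (in seller-price terms) shifts: Qd = 267 − 6.5(P + 8.5).
Solving gives Q = 176 with buyers paying $14 and suppliers receiving $5.5 (the $8.5 wedge).
Quantity falls by |ΔQ| = |189 − 176| = 13.
DWL = ½ · t · |ΔQ| = ½ · 8.5 · 13 = $55.25.

Deadweight loss = $55.25 thousand.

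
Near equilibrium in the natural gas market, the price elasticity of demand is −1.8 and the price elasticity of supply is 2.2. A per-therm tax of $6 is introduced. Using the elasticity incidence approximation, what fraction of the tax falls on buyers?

Incidence ratio: buyers' share ≈ εs / (εs + |εd|) = 2.2 / (2.2 + 1.8) = 0.55.
Supply is the more elastic side, so buyers bear the larger share.

Buyers' share ≈ 0.55.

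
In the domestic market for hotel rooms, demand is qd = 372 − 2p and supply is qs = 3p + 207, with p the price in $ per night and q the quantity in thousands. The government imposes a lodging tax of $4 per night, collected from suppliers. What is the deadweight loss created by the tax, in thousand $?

Without the tax, 372 − 2p = 3p + 207 gives 5p = 165, so p* = $33 and q* = 306.
With the tax collected from suppliers, supply shifts: qs = 3(p − 4) + 207.
Solving gives q = 301.2 with consumers paying $35.4 and suppliers receiving $31.4 (the $4 wedge).
Quantity falls by |ΔQ| = |306 − 301.2| = 4.8.
DWL = ½ · t · |ΔQ| = ½ · 4 · 4.8 = $9.6.

Deadweight loss = $9.6 thousand.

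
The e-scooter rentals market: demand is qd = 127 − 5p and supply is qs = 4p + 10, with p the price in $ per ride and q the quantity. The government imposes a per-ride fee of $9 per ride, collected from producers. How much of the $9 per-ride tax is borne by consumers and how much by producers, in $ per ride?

Consumers bear $4 per ride; producers bear $5 per ride.

Without the tax, 127 − 5p = 4p + 10 gives 9p = 117, so p* = $13 and q* = 62.
With the tax collected from producers, supply shifts: qs = 4(p − 9) + 10.
Solving gives q = 42 with consumers paying $17 and producers receiving $8 (the $9 wedge).
Burden on consumers: $4; on producers: $5. (They sum to $9.)
The less price-elastic side of the market bears the larger share of a per-unit tax.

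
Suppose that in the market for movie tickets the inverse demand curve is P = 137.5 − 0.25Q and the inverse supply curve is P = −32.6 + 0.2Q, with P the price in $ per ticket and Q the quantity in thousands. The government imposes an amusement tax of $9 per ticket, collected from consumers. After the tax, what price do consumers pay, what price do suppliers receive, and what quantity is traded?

Inverting to Q(P) form: Qd = 550 − 4P; Qs = 5P + 163.
Without the tax, 550 − 4P = 5P + 163 gives 9P = 387, so P* = $43 and Q* = 378.
With the tax collected from consumers, demand (in seller-price terms) shifts: Qd = 550 − 4(P + 9).
Solving gives Q = 358 with consumers paying $48 and suppliers receiving $39 (the $9 wedge).
The less price-elastic side of the market bears the larger share of a per-unit tax.

Consumers pay $48; suppliers receive $39; quantity = 358.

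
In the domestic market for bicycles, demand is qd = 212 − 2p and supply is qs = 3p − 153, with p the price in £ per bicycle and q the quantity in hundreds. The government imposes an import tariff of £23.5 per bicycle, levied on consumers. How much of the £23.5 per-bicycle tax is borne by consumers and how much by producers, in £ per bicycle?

Consumers bear £14.1 per bicycle; producers bear £9.4 per bicycle.

Before the tax: set 212 − 2p = 3p − 153 → p* = £73, q* = 66.
With the tax collected from consumers, demand (in seller-price terms) shifts: qd = 212 − 2(p + 23.5).
Solving gives q = 37.8 with consumers paying £87.1 and producers receiving £63.6 (the £23.5 wedge).
Burden on consumers: £14.1; on producers: £9.4. (They sum to £23.5.)
The less price-elastic side of the market bears the larger share of a per-unit tax.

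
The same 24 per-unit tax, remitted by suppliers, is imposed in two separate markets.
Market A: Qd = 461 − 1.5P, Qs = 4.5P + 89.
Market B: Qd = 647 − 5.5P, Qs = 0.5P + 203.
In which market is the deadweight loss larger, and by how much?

Market A: pre-tax P* = 62, Q* = 368; post-tax Q = 341; deadweight loss = 324.
Market B: pre-tax P* = 74, Q* = 240; post-tax Q = 229; deadweight loss = 132.
Difference: 324 vs 132 → market A is larger by 192.

Market A, by 192.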